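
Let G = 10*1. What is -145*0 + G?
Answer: 10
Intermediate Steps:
G = 10
-145*0 + G = -145*0 + 10 = 0 + 10 = 10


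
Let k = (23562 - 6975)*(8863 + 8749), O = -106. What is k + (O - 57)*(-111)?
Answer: 292148337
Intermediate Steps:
k = 292130244 (k = 16587*17612 = 292130244)
k + (O - 57)*(-111) = 292130244 + (-106 - 57)*(-111) = 292130244 - 163*(-111) = 292130244 + 18093 = 292148337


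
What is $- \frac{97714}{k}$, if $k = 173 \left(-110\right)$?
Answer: $\frac{48857}{9515} \approx 5.1347$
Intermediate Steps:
$k = -19030$
$- \frac{97714}{k} = - \frac{97714}{-19030} = \left(-97714\right) \left(- \frac{1}{19030}\right) = \frac{48857}{9515}$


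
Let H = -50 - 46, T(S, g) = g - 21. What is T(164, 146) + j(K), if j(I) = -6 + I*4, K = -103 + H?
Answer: -677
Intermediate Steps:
T(S, g) = -21 + g
H = -96
K = -199 (K = -103 - 96 = -199)
j(I) = -6 + 4*I
T(164, 146) + j(K) = (-21 + 146) + (-6 + 4*(-199)) = 125 + (-6 - 796) = 125 - 802 = -677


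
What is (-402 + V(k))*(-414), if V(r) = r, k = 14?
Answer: 160632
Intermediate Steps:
(-402 + V(k))*(-414) = (-402 + 14)*(-414) = -388*(-414) = 160632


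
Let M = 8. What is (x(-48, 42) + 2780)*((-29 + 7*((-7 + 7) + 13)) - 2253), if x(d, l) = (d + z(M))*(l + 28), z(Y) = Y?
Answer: 43820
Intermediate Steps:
x(d, l) = (8 + d)*(28 + l) (x(d, l) = (d + 8)*(l + 28) = (8 + d)*(28 + l))
(x(-48, 42) + 2780)*((-29 + 7*((-7 + 7) + 13)) - 2253) = ((224 + 8*42 + 28*(-48) - 48*42) + 2780)*((-29 + 7*((-7 + 7) + 13)) - 2253) = ((224 + 336 - 1344 - 2016) + 2780)*((-29 + 7*(0 + 13)) - 2253) = (-2800 + 2780)*((-29 + 7*13) - 2253) = -20*((-29 + 91) - 2253) = -20*(62 - 2253) = -20*(-2191) = 43820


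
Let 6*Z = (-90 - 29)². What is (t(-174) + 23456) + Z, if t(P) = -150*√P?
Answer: 154897/6 - 150*I*√174 ≈ 25816.0 - 1978.6*I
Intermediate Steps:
Z = 14161/6 (Z = (-90 - 29)²/6 = (⅙)*(-119)² = (⅙)*14161 = 14161/6 ≈ 2360.2)
(t(-174) + 23456) + Z = (-150*I*√174 + 23456) + 14161/6 = (23456 - 150*I*√174) + 14161/6 = 154897/6 - 150*I*√174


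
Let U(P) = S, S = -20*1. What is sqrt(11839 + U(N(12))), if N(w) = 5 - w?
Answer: sqrt(11819) ≈ 108.72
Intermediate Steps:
S = -20
U(P) = -20
sqrt(11839 + U(N(12))) = sqrt(11839 - 20) = sqrt(11819)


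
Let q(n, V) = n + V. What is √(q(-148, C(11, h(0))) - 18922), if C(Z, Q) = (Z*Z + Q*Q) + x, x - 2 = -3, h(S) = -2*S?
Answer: 5*I*√758 ≈ 137.66*I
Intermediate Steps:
x = -1 (x = 2 - 3 = -1)
C(Z, Q) = -1 + Q² + Z² (C(Z, Q) = (Z*Z + Q*Q) - 1 = (Z² + Q²) - 1 = (Q² + Z²) - 1 = -1 + Q² + Z²)
q(n, V) = V + n
√(q(-148, C(11, h(0))) - 18922) = √(((-1 + (-2*0)² + 11²) - 148) - 18922) = √(((-1 + 0² + 121) - 148) - 18922) = √(((-1 + 0 + 121) - 148) - 18922) = √((120 - 148) - 18922) = √(-28 - 18922) = √(-18950) = 5*I*√758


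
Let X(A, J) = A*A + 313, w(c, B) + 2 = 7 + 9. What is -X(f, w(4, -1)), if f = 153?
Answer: -23722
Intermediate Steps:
w(c, B) = 14 (w(c, B) = -2 + (7 + 9) = -2 + 16 = 14)
X(A, J) = 313 + A² (X(A, J) = A² + 313 = 313 + A²)
-X(f, w(4, -1)) = -(313 + 153²) = -(313 + 23409) = -1*23722 = -23722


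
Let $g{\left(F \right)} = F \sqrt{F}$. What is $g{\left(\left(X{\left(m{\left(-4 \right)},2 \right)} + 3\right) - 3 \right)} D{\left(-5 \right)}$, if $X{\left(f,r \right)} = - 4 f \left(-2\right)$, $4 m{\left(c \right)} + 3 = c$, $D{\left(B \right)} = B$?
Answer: $70 i \sqrt{14} \approx 261.92 i$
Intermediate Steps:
$m{\left(c \right)} = - \frac{3}{4} + \frac{c}{4}$
$X{\left(f,r \right)} = 8 f$
$g{\left(F \right)} = F^{\frac{3}{2}}$
$g{\left(\left(X{\left(m{\left(-4 \right)},2 \right)} + 3\right) - 3 \right)} D{\left(-5 \right)} = \left(\left(8 \left(- \frac{3}{4} + \frac{1}{4} \left(-4\right)\right) + 3\right) - 3\right)^{\frac{3}{2}} \left(-5\right) = \left(\left(8 \left(- \frac{3}{4} - 1\right) + 3\right) - 3\right)^{\frac{3}{2}} \left(-5\right) = \left(\left(8 \left(- \frac{7}{4}\right) + 3\right) - 3\right)^{\frac{3}{2}} \left(-5\right) = \left(\left(-14 + 3\right) - 3\right)^{\frac{3}{2}} \left(-5\right) = \left(-11 - 3\right)^{\frac{3}{2}} \left(-5\right) = \left(-14\right)^{\frac{3}{2}} \left(-5\right) = - 14 i \sqrt{14} \left(-5\right) = 70 i \sqrt{14}$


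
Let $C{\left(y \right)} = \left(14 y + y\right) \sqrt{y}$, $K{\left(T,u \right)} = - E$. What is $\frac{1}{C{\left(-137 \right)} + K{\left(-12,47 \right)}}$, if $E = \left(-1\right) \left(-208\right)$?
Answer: $\frac{i}{- 208 i + 2055 \sqrt{137}} \approx -3.5949 \cdot 10^{-7} + 4.1571 \cdot 10^{-5} i$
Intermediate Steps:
$E = 208$
$K{\left(T,u \right)} = -208$ ($K{\left(T,u \right)} = \left(-1\right) 208 = -208$)
$C{\left(y \right)} = 15 y^{\frac{3}{2}}$ ($C{\left(y \right)} = 15 y \sqrt{y} = 15 y^{\frac{3}{2}}$)
$\frac{1}{C{\left(-137 \right)} + K{\left(-12,47 \right)}} = \frac{1}{15 \left(-137\right)^{\frac{3}{2}} - 208} = \frac{1}{15 \left(- 137 i \sqrt{137}\right) - 208} = \frac{1}{- 2055 i \sqrt{137} - 208} = \frac{1}{-208 - 2055 i \sqrt{137}}$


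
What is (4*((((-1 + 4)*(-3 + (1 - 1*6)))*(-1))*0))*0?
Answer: 0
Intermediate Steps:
(4*((((-1 + 4)*(-3 + (1 - 1*6)))*(-1))*0))*0 = (4*(((3*(-3 + (1 - 6)))*(-1))*0))*0 = (4*(((3*(-3 - 5))*(-1))*0))*0 = (4*(((3*(-8))*(-1))*0))*0 = (4*(-24*(-1)*0))*0 = (4*(24*0))*0 = (4*0)*0 = 0*0 = 0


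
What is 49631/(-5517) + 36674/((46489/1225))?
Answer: 245547515491/256479813 ≈ 957.38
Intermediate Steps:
49631/(-5517) + 36674/((46489/1225)) = 49631*(-1/5517) + 36674/((46489*(1/1225))) = -49631/5517 + 36674/(46489/1225) = -49631/5517 + 36674*(1225/46489) = -49631/5517 + 44925650/46489 = 245547515491/256479813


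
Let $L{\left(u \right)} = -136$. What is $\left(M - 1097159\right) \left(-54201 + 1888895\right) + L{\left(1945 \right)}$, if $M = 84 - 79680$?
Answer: $-2158985338106$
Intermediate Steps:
$M = -79596$ ($M = 84 - 79680 = -79596$)
$\left(M - 1097159\right) \left(-54201 + 1888895\right) + L{\left(1945 \right)} = \left(-79596 - 1097159\right) \left(-54201 + 1888895\right) - 136 = \left(-1176755\right) 1834694 - 136 = -2158985337970 - 136 = -2158985338106$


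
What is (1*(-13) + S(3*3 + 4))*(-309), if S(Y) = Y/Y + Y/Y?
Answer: 3399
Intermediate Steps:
S(Y) = 2 (S(Y) = 1 + 1 = 2)
(1*(-13) + S(3*3 + 4))*(-309) = (1*(-13) + 2)*(-309) = (-13 + 2)*(-309) = -11*(-309) = 3399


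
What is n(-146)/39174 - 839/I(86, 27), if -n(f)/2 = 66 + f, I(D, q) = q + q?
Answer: -5476391/352566 ≈ -15.533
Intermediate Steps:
I(D, q) = 2*q
n(f) = -132 - 2*f (n(f) = -2*(66 + f) = -132 - 2*f)
n(-146)/39174 - 839/I(86, 27) = (-132 - 2*(-146))/39174 - 839/(2*27) = (-132 + 292)*(1/39174) - 839/54 = 160*(1/39174) - 839*1/54 = 80/19587 - 839/54 = -5476391/352566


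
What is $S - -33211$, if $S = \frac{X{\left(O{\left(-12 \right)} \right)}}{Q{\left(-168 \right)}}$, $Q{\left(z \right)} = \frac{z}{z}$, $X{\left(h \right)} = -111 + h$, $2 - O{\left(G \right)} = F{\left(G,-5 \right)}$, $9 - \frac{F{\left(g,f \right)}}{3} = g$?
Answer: $33039$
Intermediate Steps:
$F{\left(g,f \right)} = 27 - 3 g$
$O{\left(G \right)} = -25 + 3 G$ ($O{\left(G \right)} = 2 - \left(27 - 3 G\right) = 2 + \left(-27 + 3 G\right) = -25 + 3 G$)
$Q{\left(z \right)} = 1$
$S = -172$ ($S = \frac{-111 + \left(-25 + 3 \left(-12\right)\right)}{1} = \left(-111 - 61\right) 1 = \left(-172\right) 1 = -172$)
$S - -33211 = -172 - -33211 = -172 + 33211 = 33039$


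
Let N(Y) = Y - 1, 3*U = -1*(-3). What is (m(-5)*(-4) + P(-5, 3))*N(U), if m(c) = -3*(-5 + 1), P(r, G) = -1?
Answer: 0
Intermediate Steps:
U = 1 (U = (-1*(-3))/3 = (1/3)*3 = 1)
N(Y) = -1 + Y
m(c) = 12 (m(c) = -3*(-4) = 12)
(m(-5)*(-4) + P(-5, 3))*N(U) = (12*(-4) - 1)*(-1 + 1) = (-48 - 1)*0 = -49*0 = 0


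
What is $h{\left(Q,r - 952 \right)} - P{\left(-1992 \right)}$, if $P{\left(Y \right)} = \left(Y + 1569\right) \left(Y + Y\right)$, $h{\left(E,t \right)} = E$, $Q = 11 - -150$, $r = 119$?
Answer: $-1685071$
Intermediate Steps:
$Q = 161$ ($Q = 11 + 150 = 161$)
$P{\left(Y \right)} = 2 Y \left(1569 + Y\right)$ ($P{\left(Y \right)} = \left(1569 + Y\right) 2 Y = 2 Y \left(1569 + Y\right)$)
$h{\left(Q,r - 952 \right)} - P{\left(-1992 \right)} = 161 - 2 \left(-1992\right) \left(1569 - 1992\right) = 161 - 2 \left(-1992\right) \left(-423\right) = 161 - 1685232 = -1685071$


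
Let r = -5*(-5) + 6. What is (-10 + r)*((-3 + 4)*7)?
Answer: 147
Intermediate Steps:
r = 31 (r = 25 + 6 = 31)
(-10 + r)*((-3 + 4)*7) = (-10 + 31)*((-3 + 4)*7) = 21*(1*7) = 21*7 = 147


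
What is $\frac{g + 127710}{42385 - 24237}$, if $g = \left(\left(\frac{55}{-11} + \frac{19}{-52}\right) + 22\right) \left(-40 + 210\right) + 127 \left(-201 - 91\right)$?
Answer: $\frac{2429801}{471848} \approx 5.1495$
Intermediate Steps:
$g = - \frac{890659}{26}$ ($g = \left(\left(55 \left(- \frac{1}{11}\right) + 19 \left(- \frac{1}{52}\right)\right) + 22\right) 170 + 127 \left(-292\right) = \left(\left(-5 - \frac{19}{52}\right) + 22\right) 170 - 37084 = \left(- \frac{279}{52} + 22\right) 170 - 37084 = \frac{865}{52} \cdot 170 - 37084 = \frac{73525}{26} - 37084 = - \frac{890659}{26} \approx -34256.0$)
$\frac{g + 127710}{42385 - 24237} = \frac{- \frac{890659}{26} + 127710}{42385 - 24237} = \frac{2429801}{26 \left(42385 - 24237\right)} = \frac{2429801}{26 \cdot 18148} = \frac{2429801}{26} \cdot \frac{1}{18148} = \frac{2429801}{471848}$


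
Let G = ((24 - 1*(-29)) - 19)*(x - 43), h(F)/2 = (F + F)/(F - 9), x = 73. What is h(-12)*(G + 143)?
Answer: 18608/7 ≈ 2658.3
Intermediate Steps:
h(F) = 4*F/(-9 + F) (h(F) = 2*((F + F)/(F - 9)) = 2*((2*F)/(-9 + F)) = 2*(2*F/(-9 + F)) = 4*F/(-9 + F))
G = 1020 (G = ((24 - 1*(-29)) - 19)*(73 - 43) = ((24 + 29) - 19)*30 = (53 - 19)*30 = 34*30 = 1020)
h(-12)*(G + 143) = (4*(-12)/(-9 - 12))*(1020 + 143) = (4*(-12)/(-21))*1163 = (4*(-12)*(-1/21))*1163 = (16/7)*1163 = 18608/7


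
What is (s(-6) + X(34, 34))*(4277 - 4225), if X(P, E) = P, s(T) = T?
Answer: 1456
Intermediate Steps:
(s(-6) + X(34, 34))*(4277 - 4225) = (-6 + 34)*(4277 - 4225) = 28*52 = 1456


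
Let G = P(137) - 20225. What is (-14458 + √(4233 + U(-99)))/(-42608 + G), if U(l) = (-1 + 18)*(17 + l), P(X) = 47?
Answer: 7229/31393 - √2839/62786 ≈ 0.22943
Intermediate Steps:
U(l) = 289 + 17*l (U(l) = 17*(17 + l) = 289 + 17*l)
G = -20178 (G = 47 - 20225 = -20178)
(-14458 + √(4233 + U(-99)))/(-42608 + G) = (-14458 + √(4233 + (289 + 17*(-99))))/(-42608 - 20178) = (-14458 + √(4233 + (289 - 1683)))/(-62786) = (-14458 + √(4233 - 1394))*(-1/62786) = (-14458 + √2839)*(-1/62786) = 7229/31393 - √2839/62786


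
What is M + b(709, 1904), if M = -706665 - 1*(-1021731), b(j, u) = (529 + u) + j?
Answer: 318208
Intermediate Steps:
b(j, u) = 529 + j + u
M = 315066 (M = -706665 + 1021731 = 315066)
M + b(709, 1904) = 315066 + (529 + 709 + 1904) = 315066 + 3142 = 318208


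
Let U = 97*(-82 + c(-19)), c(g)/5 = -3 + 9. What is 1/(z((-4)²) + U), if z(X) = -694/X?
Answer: -8/40699 ≈ -0.00019656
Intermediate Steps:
c(g) = 30 (c(g) = 5*(-3 + 9) = 5*6 = 30)
U = -5044 (U = 97*(-82 + 30) = 97*(-52) = -5044)
1/(z((-4)²) + U) = 1/(-694/((-4)²) - 5044) = 1/(-694/16 - 5044) = 1/(-694*1/16 - 5044) = 1/(-347/8 - 5044) = 1/(-40699/8) = -8/40699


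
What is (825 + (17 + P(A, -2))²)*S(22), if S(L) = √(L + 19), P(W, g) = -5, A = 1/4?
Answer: 969*√41 ≈ 6204.6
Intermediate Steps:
A = ¼ ≈ 0.25000
S(L) = √(19 + L)
(825 + (17 + P(A, -2))²)*S(22) = (825 + (17 - 5)²)*√(19 + 22) = (825 + 12²)*√41 = (825 + 144)*√41 = 969*√41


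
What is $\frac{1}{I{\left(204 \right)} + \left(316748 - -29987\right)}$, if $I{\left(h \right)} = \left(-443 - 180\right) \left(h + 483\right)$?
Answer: $- \frac{1}{81266} \approx -1.2305 \cdot 10^{-5}$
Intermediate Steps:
$I{\left(h \right)} = -300909 - 623 h$ ($I{\left(h \right)} = - 623 \left(483 + h\right) = -300909 - 623 h$)
$\frac{1}{I{\left(204 \right)} + \left(316748 - -29987\right)} = \frac{1}{\left(-300909 - 127092\right) + \left(316748 - -29987\right)} = \frac{1}{\left(-300909 - 127092\right) + \left(316748 + 29987\right)} = \frac{1}{-428001 + 346735} = \frac{1}{-81266} = - \frac{1}{81266}$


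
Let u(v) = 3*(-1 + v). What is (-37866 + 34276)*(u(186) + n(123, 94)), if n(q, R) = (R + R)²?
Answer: -128877410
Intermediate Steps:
u(v) = -3 + 3*v
n(q, R) = 4*R² (n(q, R) = (2*R)² = 4*R²)
(-37866 + 34276)*(u(186) + n(123, 94)) = (-37866 + 34276)*((-3 + 3*186) + 4*94²) = -3590*((-3 + 558) + 4*8836) = -3590*(555 + 35344) = -3590*35899 = -128877410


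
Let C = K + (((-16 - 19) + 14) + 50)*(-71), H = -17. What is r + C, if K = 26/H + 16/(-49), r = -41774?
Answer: -36514435/833 ≈ -43835.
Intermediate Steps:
K = -1546/833 (K = 26/(-17) + 16/(-49) = 26*(-1/17) + 16*(-1/49) = -26/17 - 16/49 = -1546/833 ≈ -1.8559)
C = -1716693/833 (C = -1546/833 + (((-16 - 19) + 14) + 50)*(-71) = -1546/833 + ((-35 + 14) + 50)*(-71) = -1546/833 + (-21 + 50)*(-71) = -1546/833 + 29*(-71) = -1546/833 - 2059 = -1716693/833 ≈ -2060.9)
r + C = -41774 - 1716693/833 = -36514435/833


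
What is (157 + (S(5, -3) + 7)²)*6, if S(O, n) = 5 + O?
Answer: 2676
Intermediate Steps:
(157 + (S(5, -3) + 7)²)*6 = (157 + ((5 + 5) + 7)²)*6 = (157 + (10 + 7)²)*6 = (157 + 17²)*6 = (157 + 289)*6 = 446*6 = 2676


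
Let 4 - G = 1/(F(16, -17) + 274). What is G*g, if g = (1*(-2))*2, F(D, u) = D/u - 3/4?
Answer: -296000/18517 ≈ -15.985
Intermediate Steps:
F(D, u) = -3/4 + D/u (F(D, u) = D/u - 3*1/4 = D/u - 3/4 = -3/4 + D/u)
g = -4 (g = -2*2 = -4)
G = 74000/18517 (G = 4 - 1/((-3/4 + 16/(-17)) + 274) = 4 - 1/((-3/4 + 16*(-1/17)) + 274) = 4 - 1/((-3/4 - 16/17) + 274) = 4 - 1/(-115/68 + 274) = 4 - 1/18517/68 = 4 - 1*68/18517 = 4 - 68/18517 = 74000/18517 ≈ 3.9963)
G*g = (74000/18517)*(-4) = -296000/18517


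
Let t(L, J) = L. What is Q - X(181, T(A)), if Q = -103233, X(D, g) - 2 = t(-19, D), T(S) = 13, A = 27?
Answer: -103216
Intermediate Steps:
X(D, g) = -17 (X(D, g) = 2 - 19 = -17)
Q - X(181, T(A)) = -103233 - 1*(-17) = -103233 + 17 = -103216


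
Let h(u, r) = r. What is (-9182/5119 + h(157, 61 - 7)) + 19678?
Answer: 100998926/5119 ≈ 19730.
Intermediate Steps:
(-9182/5119 + h(157, 61 - 7)) + 19678 = (-9182/5119 + (61 - 7)) + 19678 = (-9182*1/5119 + 54) + 19678 = (-9182/5119 + 54) + 19678 = 267244/5119 + 19678 = 100998926/5119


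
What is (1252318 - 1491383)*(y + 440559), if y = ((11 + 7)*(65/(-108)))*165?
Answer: -209789817295/2 ≈ -1.0489e+11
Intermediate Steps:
y = -3575/2 (y = (18*(65*(-1/108)))*165 = (18*(-65/108))*165 = -65/6*165 = -3575/2 ≈ -1787.5)
(1252318 - 1491383)*(y + 440559) = (1252318 - 1491383)*(-3575/2 + 440559) = -239065*877543/2 = -209789817295/2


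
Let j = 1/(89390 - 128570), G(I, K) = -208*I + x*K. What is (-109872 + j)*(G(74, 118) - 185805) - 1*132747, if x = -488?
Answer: 1113991355965081/39180 ≈ 2.8433e+10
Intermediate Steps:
G(I, K) = -488*K - 208*I (G(I, K) = -208*I - 488*K = -488*K - 208*I)
j = -1/39180 (j = 1/(-39180) = -1/39180 ≈ -2.5523e-5)
(-109872 + j)*(G(74, 118) - 185805) - 1*132747 = (-109872 - 1/39180)*((-488*118 - 208*74) - 185805) - 1*132747 = -4304784961*((-57584 - 15392) - 185805)/39180 - 132747 = -4304784961*(-72976 - 185805)/39180 - 132747 = -4304784961/39180*(-258781) - 132747 = 1113996556992541/39180 - 132747 = 1113991355965081/39180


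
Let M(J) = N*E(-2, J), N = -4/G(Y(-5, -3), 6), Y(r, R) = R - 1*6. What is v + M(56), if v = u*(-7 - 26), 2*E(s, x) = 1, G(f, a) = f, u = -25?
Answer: 7427/9 ≈ 825.22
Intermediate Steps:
Y(r, R) = -6 + R (Y(r, R) = R - 6 = -6 + R)
E(s, x) = 1/2 (E(s, x) = (1/2)*1 = 1/2)
N = 4/9 (N = -4/(-6 - 3) = -4/(-9) = -4*(-1/9) = 4/9 ≈ 0.44444)
v = 825 (v = -25*(-7 - 26) = -25*(-33) = 825)
M(J) = 2/9 (M(J) = (4/9)*(1/2) = 2/9)
v + M(56) = 825 + 2/9 = 7427/9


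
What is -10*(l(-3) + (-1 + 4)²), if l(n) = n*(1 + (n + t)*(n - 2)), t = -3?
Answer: 840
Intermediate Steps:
l(n) = n*(1 + (-3 + n)*(-2 + n)) (l(n) = n*(1 + (n - 3)*(n - 2)) = n*(1 + (-3 + n)*(-2 + n)))
-10*(l(-3) + (-1 + 4)²) = -10*(-3*(7 + (-3)² - 5*(-3)) + (-1 + 4)²) = -10*(-3*(7 + 9 + 15) + 3²) = -10*(-3*31 + 9) = -10*(-93 + 9) = -10*(-84) = 840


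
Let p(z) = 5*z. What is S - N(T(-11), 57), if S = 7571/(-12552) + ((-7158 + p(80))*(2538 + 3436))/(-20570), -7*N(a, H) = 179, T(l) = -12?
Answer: 1796198878279/903681240 ≈ 1987.6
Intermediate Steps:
N(a, H) = -179/7 (N(a, H) = -1/7*179 = -179/7)
S = 253298636857/129097320 (S = 7571/(-12552) + ((-7158 + 5*80)*(2538 + 3436))/(-20570) = 7571*(-1/12552) + ((-7158 + 400)*5974)*(-1/20570) = -7571/12552 - 6758*5974*(-1/20570) = -7571/12552 - 40372292*(-1/20570) = -7571/12552 + 20186146/10285 = 253298636857/129097320 ≈ 1962.1)
S - N(T(-11), 57) = 253298636857/129097320 - 1*(-179/7) = 253298636857/129097320 + 179/7 = 1796198878279/903681240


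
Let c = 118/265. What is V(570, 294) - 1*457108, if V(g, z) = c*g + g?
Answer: -24183062/53 ≈ -4.5628e+5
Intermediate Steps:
c = 118/265 (c = 118*(1/265) = 118/265 ≈ 0.44528)
V(g, z) = 383*g/265 (V(g, z) = 118*g/265 + g = 383*g/265)
V(570, 294) - 1*457108 = (383/265)*570 - 1*457108 = 43662/53 - 457108 = -24183062/53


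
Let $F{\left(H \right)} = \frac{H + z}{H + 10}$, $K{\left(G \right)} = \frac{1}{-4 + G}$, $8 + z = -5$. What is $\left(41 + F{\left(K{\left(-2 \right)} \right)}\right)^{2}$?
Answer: $\frac{5475600}{3481} \approx 1573.0$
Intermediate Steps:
$z = -13$ ($z = -8 - 5 = -13$)
$F{\left(H \right)} = \frac{-13 + H}{10 + H}$ ($F{\left(H \right)} = \frac{H - 13}{H + 10} = \frac{-13 + H}{10 + H}$)
$\left(41 + F{\left(K{\left(-2 \right)} \right)}\right)^{2} = \left(41 + \frac{-13 + \frac{1}{-4 - 2}}{10 + \frac{1}{-4 - 2}}\right)^{2} = \left(41 + \frac{-13 + \frac{1}{-6}}{10 + \frac{1}{-6}}\right)^{2} = \left(41 + \frac{-13 - \frac{1}{6}}{10 - \frac{1}{6}}\right)^{2} = \left(41 + \frac{1}{\frac{59}{6}} \left(- \frac{79}{6}\right)\right)^{2} = \left(41 + \frac{6}{59} \left(- \frac{79}{6}\right)\right)^{2} = \left(41 - \frac{79}{59}\right)^{2} = \left(\frac{2340}{59}\right)^{2} = \frac{5475600}{3481}$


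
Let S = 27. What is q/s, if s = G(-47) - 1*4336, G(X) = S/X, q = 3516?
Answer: -165252/203819 ≈ -0.81078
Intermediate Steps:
G(X) = 27/X
s = -203819/47 (s = 27/(-47) - 1*4336 = 27*(-1/47) - 4336 = -27/47 - 4336 = -203819/47 ≈ -4336.6)
q/s = 3516/(-203819/47) = 3516*(-47/203819) = -165252/203819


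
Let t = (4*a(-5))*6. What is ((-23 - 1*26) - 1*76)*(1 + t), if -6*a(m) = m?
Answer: -2625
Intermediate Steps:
a(m) = -m/6
t = 20 (t = (4*(-⅙*(-5)))*6 = (4*(⅚))*6 = (10/3)*6 = 20)
((-23 - 1*26) - 1*76)*(1 + t) = ((-23 - 1*26) - 1*76)*(1 + 20) = ((-23 - 26) - 76)*21 = (-49 - 76)*21 = -125*21 = -2625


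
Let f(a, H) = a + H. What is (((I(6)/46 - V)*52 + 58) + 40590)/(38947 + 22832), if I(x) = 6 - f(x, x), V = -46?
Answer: 989764/1420917 ≈ 0.69657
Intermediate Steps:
f(a, H) = H + a
I(x) = 6 - 2*x (I(x) = 6 - (x + x) = 6 - 2*x)
(((I(6)/46 - V)*52 + 58) + 40590)/(38947 + 22832) = ((((6 - 2*6)/46 - 1*(-46))*52 + 58) + 40590)/(38947 + 22832) = ((((6 - 12)*(1/46) + 46)*52 + 58) + 40590)/61779 = (((-6*1/46 + 46)*52 + 58) + 40590)*(1/61779) = (((-3/23 + 46)*52 + 58) + 40590)*(1/61779) = (((1055/23)*52 + 58) + 40590)*(1/61779) = ((54860/23 + 58) + 40590)*(1/61779) = (56194/23 + 40590)*(1/61779) = (989764/23)*(1/61779) = 989764/1420917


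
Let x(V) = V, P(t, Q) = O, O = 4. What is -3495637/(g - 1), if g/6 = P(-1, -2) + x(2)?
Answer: -3495637/35 ≈ -99875.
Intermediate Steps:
P(t, Q) = 4
g = 36 (g = 6*(4 + 2) = 6*6 = 36)
-3495637/(g - 1) = -3495637/(36 - 1) = -3495637/35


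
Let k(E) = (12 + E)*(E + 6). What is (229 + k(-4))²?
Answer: 60025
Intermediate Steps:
k(E) = (6 + E)*(12 + E) (k(E) = (12 + E)*(6 + E) = (6 + E)*(12 + E))
(229 + k(-4))² = (229 + (72 + (-4)² + 18*(-4)))² = (229 + (72 + 16 - 72))² = (229 + 16)² = 245² = 60025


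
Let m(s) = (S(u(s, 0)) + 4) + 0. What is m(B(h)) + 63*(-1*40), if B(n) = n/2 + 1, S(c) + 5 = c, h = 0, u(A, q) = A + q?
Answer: -2520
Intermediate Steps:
S(c) = -5 + c
B(n) = 1 + n/2 (B(n) = n/2 + 1 = 1 + n/2)
m(s) = -1 + s (m(s) = ((-5 + (s + 0)) + 4) + 0 = ((-5 + s) + 4) + 0 = (-1 + s) + 0 = -1 + s)
m(B(h)) + 63*(-1*40) = (-1 + (1 + (½)*0)) + 63*(-1*40) = (-1 + (1 + 0)) + 63*(-40) = (-1 + 1) - 2520 = 0 - 2520 = -2520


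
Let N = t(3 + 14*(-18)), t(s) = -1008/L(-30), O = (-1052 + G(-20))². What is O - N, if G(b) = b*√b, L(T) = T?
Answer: 5493352/5 + 84160*I*√5 ≈ 1.0987e+6 + 1.8819e+5*I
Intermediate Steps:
G(b) = b^(3/2)
O = (-1052 - 40*I*√5)² (O = (-1052 + (-20)^(3/2))² = (-1052 - 40*I*√5)² ≈ 1.0987e+6 + 1.8819e+5*I)
t(s) = 168/5 (t(s) = -1008/(-30) = -1008*(-1/30) = 168/5)
N = 168/5 ≈ 33.600
O - N = (1098704 + 84160*I*√5) - 1*168/5 = (1098704 + 84160*I*√5) - 168/5 = 5493352/5 + 84160*I*√5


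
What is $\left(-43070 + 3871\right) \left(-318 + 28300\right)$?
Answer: $-1096866418$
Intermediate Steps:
$\left(-43070 + 3871\right) \left(-318 + 28300\right) = \left(-39199\right) 27982 = -1096866418$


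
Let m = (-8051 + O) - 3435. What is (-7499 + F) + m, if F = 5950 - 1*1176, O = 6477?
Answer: -7734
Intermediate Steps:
F = 4774 (F = 5950 - 1176 = 4774)
m = -5009 (m = (-8051 + 6477) - 3435 = -1574 - 3435 = -5009)
(-7499 + F) + m = (-7499 + 4774) - 5009 = -2725 - 5009 = -7734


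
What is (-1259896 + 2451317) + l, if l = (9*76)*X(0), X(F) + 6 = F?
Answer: 1187317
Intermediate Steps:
X(F) = -6 + F
l = -4104 (l = (9*76)*(-6 + 0) = 684*(-6) = -4104)
(-1259896 + 2451317) + l = (-1259896 + 2451317) - 4104 = 1191421 - 4104 = 1187317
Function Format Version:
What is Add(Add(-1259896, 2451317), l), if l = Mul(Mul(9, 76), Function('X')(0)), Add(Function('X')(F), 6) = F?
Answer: 1187317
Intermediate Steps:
Function('X')(F) = Add(-6, F)
l = -4104 (l = Mul(Mul(9, 76), Add(-6, 0)) = Mul(684, -6) = -4104)
Add(Add(-1259896, 2451317), l) = Add(Add(-1259896, 2451317), -4104) = Add(1191421, -4104) = 1187317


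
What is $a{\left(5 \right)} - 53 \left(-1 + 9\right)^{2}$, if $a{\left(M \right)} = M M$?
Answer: $-3367$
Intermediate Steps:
$a{\left(M \right)} = M^{2}$
$a{\left(5 \right)} - 53 \left(-1 + 9\right)^{2} = 5^{2} - 53 \left(-1 + 9\right)^{2} = 25 - 53 \cdot 8^{2} = 25 - 3392 = -3367$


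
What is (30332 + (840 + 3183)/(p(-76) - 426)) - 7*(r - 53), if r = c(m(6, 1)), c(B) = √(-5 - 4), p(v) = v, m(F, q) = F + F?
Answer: 15408883/502 - 21*I ≈ 30695.0 - 21.0*I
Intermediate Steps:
m(F, q) = 2*F
c(B) = 3*I (c(B) = √(-9) = 3*I)
r = 3*I ≈ 3.0*I
(30332 + (840 + 3183)/(p(-76) - 426)) - 7*(r - 53) = (30332 + (840 + 3183)/(-76 - 426)) - 7*(3*I - 53) = (30332 + 4023/(-502)) - 7*(-53 + 3*I) = (30332 + 4023*(-1/502)) + (371 - 21*I) = (30332 - 4023/502) + (371 - 21*I) = 15222641/502 + (371 - 21*I) = 15408883/502 - 21*I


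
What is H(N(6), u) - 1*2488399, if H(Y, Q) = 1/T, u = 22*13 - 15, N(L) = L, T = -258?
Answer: -642006943/258 ≈ -2.4884e+6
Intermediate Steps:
u = 271 (u = 286 - 15 = 271)
H(Y, Q) = -1/258 (H(Y, Q) = 1/(-258) = -1/258)
H(N(6), u) - 1*2488399 = -1/258 - 1*2488399 = -1/258 - 2488399 = -642006943/258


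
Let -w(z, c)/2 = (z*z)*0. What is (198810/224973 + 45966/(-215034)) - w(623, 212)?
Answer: 600181493/895867483 ≈ 0.66994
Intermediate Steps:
w(z, c) = 0 (w(z, c) = -2*z*z*0 = -2*z²*0 = -2*0 = 0)
(198810/224973 + 45966/(-215034)) - w(623, 212) = (198810/224973 + 45966/(-215034)) - 1*0 = (198810*(1/224973) + 45966*(-1/215034)) + 0 = (22090/24997 - 7661/35839) + 0 = 600181493/895867483 + 0 = 600181493/895867483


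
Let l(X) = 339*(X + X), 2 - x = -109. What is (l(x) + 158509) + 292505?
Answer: 526272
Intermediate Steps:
x = 111 (x = 2 - 1*(-109) = 2 + 109 = 111)
l(X) = 678*X (l(X) = 339*(2*X) = 678*X)
(l(x) + 158509) + 292505 = (678*111 + 158509) + 292505 = (75258 + 158509) + 292505 = 233767 + 292505 = 526272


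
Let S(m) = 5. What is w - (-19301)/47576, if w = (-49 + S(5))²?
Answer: 92126437/47576 ≈ 1936.4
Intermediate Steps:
w = 1936 (w = (-49 + 5)² = (-44)² = 1936)
w - (-19301)/47576 = 1936 - (-19301)/47576 = 1936 - 1*(-19301/47576) = 1936 + 19301/47576 = 92126437/47576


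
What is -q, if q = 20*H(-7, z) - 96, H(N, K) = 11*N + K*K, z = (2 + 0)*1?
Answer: 1556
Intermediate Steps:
z = 2 (z = 2*1 = 2)
H(N, K) = K² + 11*N (H(N, K) = 11*N + K² = K² + 11*N)
q = -1556 (q = 20*(2² + 11*(-7)) - 96 = 20*(4 - 77) - 96 = 20*(-73) - 96 = -1460 - 96 = -1556)
-q = -1*(-1556) = 1556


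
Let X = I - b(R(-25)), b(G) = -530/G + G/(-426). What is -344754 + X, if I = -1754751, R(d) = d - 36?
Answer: -54557966431/25986 ≈ -2.0995e+6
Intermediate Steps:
R(d) = -36 + d
b(G) = -530/G - G/426 (b(G) = -530/G + G*(-1/426) = -530/G - G/426)
X = -45599188987/25986 (X = -1754751 - (-530/(-36 - 25) - (-36 - 25)/426) = -1754751 - (-530/(-61) - 1/426*(-61)) = -1754751 - (-530*(-1/61) + 61/426) = -1754751 - (530/61 + 61/426) = -1754751 - 1*229501/25986 = -1754751 - 229501/25986 = -45599188987/25986 ≈ -1.7548e+6)
-344754 + X = -344754 - 45599188987/25986 = -54557966431/25986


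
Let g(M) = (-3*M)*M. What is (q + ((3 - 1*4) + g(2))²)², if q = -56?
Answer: 12769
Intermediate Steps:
g(M) = -3*M²
(q + ((3 - 1*4) + g(2))²)² = (-56 + ((3 - 1*4) - 3*2²)²)² = (-56 + ((3 - 4) - 3*4)²)² = (-56 + (-1 - 12)²)² = (-56 + (-13)²)² = (-56 + 169)² = 113² = 12769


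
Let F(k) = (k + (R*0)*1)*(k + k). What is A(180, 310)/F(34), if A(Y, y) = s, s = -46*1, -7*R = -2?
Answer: -23/1156 ≈ -0.019896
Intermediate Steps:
R = 2/7 (R = -1/7*(-2) = 2/7 ≈ 0.28571)
s = -46
A(Y, y) = -46
F(k) = 2*k**2 (F(k) = (k + ((2/7)*0)*1)*(k + k) = (k + 0*1)*(2*k) = (k + 0)*(2*k) = k*(2*k) = 2*k**2)
A(180, 310)/F(34) = -46/(2*34**2) = -46/(2*1156) = -46/2312 = -46*1/2312 = -23/1156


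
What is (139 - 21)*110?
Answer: 12980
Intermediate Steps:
(139 - 21)*110 = 118*110 = 12980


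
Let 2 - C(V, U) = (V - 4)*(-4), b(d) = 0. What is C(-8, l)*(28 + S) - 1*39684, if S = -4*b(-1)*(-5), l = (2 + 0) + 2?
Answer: -40972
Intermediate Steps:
l = 4 (l = 2 + 2 = 4)
C(V, U) = -14 + 4*V (C(V, U) = 2 - (V - 4)*(-4) = 2 - (-4 + V)*(-4) = 2 - (16 - 4*V) = 2 + (-16 + 4*V) = -14 + 4*V)
S = 0 (S = -4*0*(-5) = 0*(-5) = 0)
C(-8, l)*(28 + S) - 1*39684 = (-14 + 4*(-8))*(28 + 0) - 1*39684 = (-14 - 32)*28 - 39684 = -46*28 - 39684 = -1288 - 39684 = -40972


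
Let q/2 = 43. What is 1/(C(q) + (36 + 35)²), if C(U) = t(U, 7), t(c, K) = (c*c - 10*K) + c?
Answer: 1/12453 ≈ 8.0302e-5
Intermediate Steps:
q = 86 (q = 2*43 = 86)
t(c, K) = c + c² - 10*K (t(c, K) = (c² - 10*K) + c = c + c² - 10*K)
C(U) = -70 + U + U² (C(U) = U + U² - 10*7 = U + U² - 70 = -70 + U + U²)
1/(C(q) + (36 + 35)²) = 1/((-70 + 86 + 86²) + (36 + 35)²) = 1/((-70 + 86 + 7396) + 71²) = 1/(7412 + 5041) = 1/12453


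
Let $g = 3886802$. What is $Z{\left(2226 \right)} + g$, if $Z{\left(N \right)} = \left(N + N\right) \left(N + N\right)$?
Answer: $23707106$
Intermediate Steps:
$Z{\left(N \right)} = 4 N^{2}$ ($Z{\left(N \right)} = 2 N 2 N = 4 N^{2}$)
$Z{\left(2226 \right)} + g = 4 \cdot 2226^{2} + 3886802 = 4 \cdot 4955076 + 3886802 = 19820304 + 3886802 = 23707106$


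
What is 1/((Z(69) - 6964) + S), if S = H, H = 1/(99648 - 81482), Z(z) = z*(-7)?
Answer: -18166/135282201 ≈ -0.00013428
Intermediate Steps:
Z(z) = -7*z
H = 1/18166 ≈ 5.5048e-5
S = 1/18166 ≈ 5.5048e-5
1/((Z(69) - 6964) + S) = 1/((-7*69 - 6964) + 1/18166) = 1/((-483 - 6964) + 1/18166) = 1/(-7447 + 1/18166) = 1/(-135282201/18166) = -18166/135282201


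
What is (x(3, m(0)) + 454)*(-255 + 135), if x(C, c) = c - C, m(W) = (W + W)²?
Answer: -54120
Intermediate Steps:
m(W) = 4*W² (m(W) = (2*W)² = 4*W²)
(x(3, m(0)) + 454)*(-255 + 135) = ((4*0² - 1*3) + 454)*(-255 + 135) = ((4*0 - 3) + 454)*(-120) = ((0 - 3) + 454)*(-120) = (-3 + 454)*(-120) = 451*(-120) = -54120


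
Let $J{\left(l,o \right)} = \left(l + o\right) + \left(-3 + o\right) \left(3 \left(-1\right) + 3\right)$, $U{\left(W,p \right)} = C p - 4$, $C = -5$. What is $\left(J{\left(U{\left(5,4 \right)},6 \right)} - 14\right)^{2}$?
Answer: $1024$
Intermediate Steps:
$U{\left(W,p \right)} = -4 - 5 p$ ($U{\left(W,p \right)} = - 5 p - 4 = -4 - 5 p$)
$J{\left(l,o \right)} = l + o$ ($J{\left(l,o \right)} = \left(l + o\right) + \left(-3 + o\right) \left(-3 + 3\right) = \left(l + o\right) + \left(-3 + o\right) 0 = \left(l + o\right) + 0 = l + o$)
$\left(J{\left(U{\left(5,4 \right)},6 \right)} - 14\right)^{2} = \left(\left(\left(-4 - 20\right) + 6\right) - 14\right)^{2} = \left(\left(-24 + 6\right) - 14\right)^{2} = \left(-18 - 14\right)^{2} = \left(-32\right)^{2} = 1024$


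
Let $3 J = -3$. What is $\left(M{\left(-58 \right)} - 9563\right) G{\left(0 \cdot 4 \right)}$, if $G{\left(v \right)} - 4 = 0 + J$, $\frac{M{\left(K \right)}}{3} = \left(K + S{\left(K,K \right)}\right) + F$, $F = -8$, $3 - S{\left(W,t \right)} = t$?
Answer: $-28734$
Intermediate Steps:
$S{\left(W,t \right)} = 3 - t$
$J = -1$ ($J = \frac{1}{3} \left(-3\right) = -1$)
$M{\left(K \right)} = -15$ ($M{\left(K \right)} = 3 \left(\left(K - \left(-3 + K\right)\right) - 8\right) = 3 \left(3 - 8\right) = 3 \left(-5\right) = -15$)
$G{\left(v \right)} = 3$ ($G{\left(v \right)} = 4 + \left(0 - 1\right) = 4 - 1 = 3$)
$\left(M{\left(-58 \right)} - 9563\right) G{\left(0 \cdot 4 \right)} = \left(-15 - 9563\right) 3 = \left(-9578\right) 3 = -28734$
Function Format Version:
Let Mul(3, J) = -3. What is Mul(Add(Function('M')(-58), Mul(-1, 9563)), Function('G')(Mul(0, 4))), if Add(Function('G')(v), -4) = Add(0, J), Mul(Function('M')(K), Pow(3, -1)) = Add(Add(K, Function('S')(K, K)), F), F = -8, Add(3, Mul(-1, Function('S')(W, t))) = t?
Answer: -28734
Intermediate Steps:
Function('S')(W, t) = Add(3, Mul(-1, t))
J = -1 (J = Mul(Rational(1, 3), -3) = -1)
Function('M')(K) = -15 (Function('M')(K) = Mul(3, Add(Add(K, Add(3, Mul(-1, K))), -8)) = Mul(3, Add(3, -8)) = Mul(3, -5) = -15)
Function('G')(v) = 3 (Function('G')(v) = Add(4, Add(0, -1)) = Add(4, -1) = 3)
Mul(Add(Function('M')(-58), Mul(-1, 9563)), Function('G')(Mul(0, 4))) = Mul(Add(-15, Mul(-1, 9563)), 3) = Mul(Add(-15, -9563), 3) = Mul(-9578, 3) = -28734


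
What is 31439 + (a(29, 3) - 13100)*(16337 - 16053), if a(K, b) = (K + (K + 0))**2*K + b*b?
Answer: 24019499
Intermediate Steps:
a(K, b) = b**2 + 4*K**3 (a(K, b) = (K + K)**2*K + b**2 = (2*K)**2*K + b**2 = (4*K**2)*K + b**2 = 4*K**3 + b**2 = b**2 + 4*K**3)
31439 + (a(29, 3) - 13100)*(16337 - 16053) = 31439 + ((3**2 + 4*29**3) - 13100)*(16337 - 16053) = 31439 + ((9 + 4*24389) - 13100)*284 = 31439 + ((9 + 97556) - 13100)*284 = 31439 + (97565 - 13100)*284 = 31439 + 84465*284 = 31439 + 23988060 = 24019499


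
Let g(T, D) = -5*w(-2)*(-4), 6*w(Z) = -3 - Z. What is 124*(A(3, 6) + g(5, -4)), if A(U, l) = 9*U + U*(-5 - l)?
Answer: -3472/3 ≈ -1157.3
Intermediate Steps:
w(Z) = -1/2 - Z/6 (w(Z) = (-3 - Z)/6 = -1/2 - Z/6)
g(T, D) = -10/3 (g(T, D) = -5*(-1/2 - 1/6*(-2))*(-4) = -5*(-1/2 + 1/3)*(-4) = -5*(-1/6)*(-4) = (5/6)*(-4) = -10/3)
124*(A(3, 6) + g(5, -4)) = 124*(3*(4 - 1*6) - 10/3) = 124*(3*(4 - 6) - 10/3) = 124*(3*(-2) - 10/3) = 124*(-6 - 10/3) = 124*(-28/3) = -3472/3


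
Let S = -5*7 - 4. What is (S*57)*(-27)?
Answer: 60021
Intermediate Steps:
S = -39 (S = -35 - 4 = -39)
(S*57)*(-27) = -39*57*(-27) = -2223*(-27) = 60021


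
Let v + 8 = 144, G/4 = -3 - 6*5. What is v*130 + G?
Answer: 17548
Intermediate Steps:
G = -132 (G = 4*(-3 - 6*5) = 4*(-3 - 30) = 4*(-33) = -132)
v = 136 (v = -8 + 144 = 136)
v*130 + G = 136*130 - 132 = 17680 - 132 = 17548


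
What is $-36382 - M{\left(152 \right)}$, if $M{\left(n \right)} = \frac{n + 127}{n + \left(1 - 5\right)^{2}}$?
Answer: $- \frac{2037485}{56} \approx -36384.0$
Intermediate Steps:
$M{\left(n \right)} = \frac{127 + n}{16 + n}$ ($M{\left(n \right)} = \frac{127 + n}{n + \left(-4\right)^{2}} = \frac{127 + n}{n + 16} = \frac{127 + n}{16 + n}$)
$-36382 - M{\left(152 \right)} = -36382 - \frac{127 + 152}{16 + 152} = -36382 - \frac{1}{168} \cdot 279 = -36382 - \frac{93}{56} = - \frac{2037485}{56}$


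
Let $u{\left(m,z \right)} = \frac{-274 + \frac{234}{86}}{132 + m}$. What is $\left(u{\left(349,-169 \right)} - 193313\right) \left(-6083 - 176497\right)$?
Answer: $\frac{730010425385520}{20683} \approx 3.5295 \cdot 10^{10}$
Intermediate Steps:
$u{\left(m,z \right)} = - \frac{11665}{43 \left(132 + m\right)}$ ($u{\left(m,z \right)} = \frac{-274 + 234 \cdot \frac{1}{86}}{132 + m} = \frac{-274 + \frac{117}{43}}{132 + m} = - \frac{11665}{43 \left(132 + m\right)}$)
$\left(u{\left(349,-169 \right)} - 193313\right) \left(-6083 - 176497\right) = \left(- \frac{11665}{5676 + 43 \cdot 349} - 193313\right) \left(-6083 - 176497\right) = \left(- \frac{11665}{5676 + 15007} - 193313\right) \left(-182580\right) = \left(- \frac{11665}{20683} - 193313\right) \left(-182580\right) = \left(- \frac{3998304444}{20683}\right) \left(-182580\right) = \frac{730010425385520}{20683}$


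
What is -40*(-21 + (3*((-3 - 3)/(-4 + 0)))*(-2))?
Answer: 1200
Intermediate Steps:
-40*(-21 + (3*((-3 - 3)/(-4 + 0)))*(-2)) = -40*(-21 + (3*(-6/(-4)))*(-2)) = -40*(-21 + (3*(-6*(-¼)))*(-2)) = -40*(-21 + (3*(3/2))*(-2)) = -40*(-21 + (9/2)*(-2)) = -40*(-21 - 9) = -40*(-30) = 1200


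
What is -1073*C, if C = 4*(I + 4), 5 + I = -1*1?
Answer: 8584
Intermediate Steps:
I = -6 (I = -5 - 1*1 = -5 - 1 = -6)
C = -8 (C = 4*(-6 + 4) = 4*(-2) = -8)
-1073*C = -1073*(-8) = 8584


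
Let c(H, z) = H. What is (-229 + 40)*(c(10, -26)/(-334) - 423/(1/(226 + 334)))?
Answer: 7476644385/167 ≈ 4.4770e+7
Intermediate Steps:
(-229 + 40)*(c(10, -26)/(-334) - 423/(1/(226 + 334))) = (-229 + 40)*(10/(-334) - 423/(1/(226 + 334))) = -189*(10*(-1/334) - 423/(1/560)) = -189*(-5/167 - 423/1/560) = -189*(-5/167 - 423*560) = -189*(-5/167 - 236880) = -189*(-39558965/167) = 7476644385/167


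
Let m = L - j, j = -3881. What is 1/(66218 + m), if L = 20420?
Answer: 1/90519 ≈ 1.1047e-5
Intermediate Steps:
m = 24301 (m = 20420 - 1*(-3881) = 20420 + 3881 = 24301)
1/(66218 + m) = 1/(66218 + 24301) = 1/90519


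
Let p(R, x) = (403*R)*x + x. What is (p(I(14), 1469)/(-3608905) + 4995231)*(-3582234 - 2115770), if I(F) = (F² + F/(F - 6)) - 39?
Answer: -102719172520587723399/3608905 ≈ -2.8463e+13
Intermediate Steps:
I(F) = -39 + F² + F/(-6 + F) (I(F) = (F² + F/(-6 + F)) - 39 = -39 + F² + F/(-6 + F))
p(R, x) = x + 403*R*x (p(R, x) = 403*R*x + x = x + 403*R*x)
(p(I(14), 1469)/(-3608905) + 4995231)*(-3582234 - 2115770) = ((1469*(1 + 403*((234 + 14³ - 38*14 - 6*14²)/(-6 + 14))))/(-3608905) + 4995231)*(-3582234 - 2115770) = ((1469*(1 + 403*((234 + 2744 - 532 - 6*196)/8)))*(-1/3608905) + 4995231)*(-5698004) = ((1469*(1 + 403*((234 + 2744 - 532 - 1176)/8)))*(-1/3608905) + 4995231)*(-5698004) = ((1469*(1 + 403*((⅛)*1270)))*(-1/3608905) + 4995231)*(-5698004) = ((1469*(1 + 403*(635/4)))*(-1/3608905) + 4995231)*(-5698004) = ((1469*(1 + 255905/4))*(-1/3608905) + 4995231)*(-5698004) = ((1469*(255909/4))*(-1/3608905) + 4995231)*(-5698004) = ((375930321/4)*(-1/3608905) + 4995231)*(-5698004) = (-375930321/14435620 + 4995231)*(-5698004) = (72108880597899/14435620)*(-5698004) = -102719172520587723399/3608905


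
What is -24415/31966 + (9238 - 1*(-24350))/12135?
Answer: 259132661/129302470 ≈ 2.0041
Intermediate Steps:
-24415/31966 + (9238 - 1*(-24350))/12135 = -24415*1/31966 + (9238 + 24350)*(1/12135) = -24415/31966 + 33588*(1/12135) = -24415/31966 + 11196/4045 = 259132661/129302470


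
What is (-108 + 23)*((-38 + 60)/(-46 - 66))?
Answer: 935/56 ≈ 16.696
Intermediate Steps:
(-108 + 23)*((-38 + 60)/(-46 - 66)) = -1870/(-112) = -1870*(-1)/112 = -85*(-11/56) = 935/56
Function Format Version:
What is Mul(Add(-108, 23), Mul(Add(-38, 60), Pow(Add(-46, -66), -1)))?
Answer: Rational(935, 56) ≈ 16.696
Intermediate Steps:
Mul(Add(-108, 23), Mul(Add(-38, 60), Pow(Add(-46, -66), -1))) = Mul(-85, Mul(22, Pow(-112, -1))) = Mul(-85, Mul(22, Rational(-1, 112))) = Mul(-85, Rational(-11, 56)) = Rational(935, 56)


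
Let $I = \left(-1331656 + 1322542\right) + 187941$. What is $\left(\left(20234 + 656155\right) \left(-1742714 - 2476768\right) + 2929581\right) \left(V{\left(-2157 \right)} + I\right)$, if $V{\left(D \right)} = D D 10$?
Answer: $-133297361480853535689$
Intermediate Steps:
$V{\left(D \right)} = 10 D^{2}$ ($V{\left(D \right)} = D^{2} \cdot 10 = 10 D^{2}$)
$I = 178827$ ($I = -9114 + 187941 = 178827$)
$\left(\left(20234 + 656155\right) \left(-1742714 - 2476768\right) + 2929581\right) \left(V{\left(-2157 \right)} + I\right) = \left(\left(20234 + 656155\right) \left(-1742714 - 2476768\right) + 2929581\right) \left(10 \left(-2157\right)^{2} + 178827\right) = \left(676389 \left(-4219482\right) + 2929581\right) \left(10 \cdot 4652649 + 178827\right) = \left(-2854011210498 + 2929581\right) \left(46526490 + 178827\right) = \left(-2854008280917\right) 46705317 = -133297361480853535689$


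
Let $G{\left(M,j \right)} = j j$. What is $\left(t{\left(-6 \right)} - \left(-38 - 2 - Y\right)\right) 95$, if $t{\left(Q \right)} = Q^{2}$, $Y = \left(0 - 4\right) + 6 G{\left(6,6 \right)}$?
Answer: $27360$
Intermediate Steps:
$G{\left(M,j \right)} = j^{2}$
$Y = 212$ ($Y = \left(0 - 4\right) + 6 \cdot 6^{2} = \left(0 - 4\right) + 6 \cdot 36 = -4 + 216 = 212$)
$\left(t{\left(-6 \right)} - \left(-38 - 2 - Y\right)\right) 95 = \left(\left(-6\right)^{2} + \left(212 - \left(-38 - 2\right)\right)\right) 95 = \left(36 + \left(212 - \left(-38 - 2\right)\right)\right) 95 = \left(36 + \left(212 - -40\right)\right) 95 = \left(36 + \left(212 + 40\right)\right) 95 = \left(36 + 252\right) 95 = 288 \cdot 95 = 27360$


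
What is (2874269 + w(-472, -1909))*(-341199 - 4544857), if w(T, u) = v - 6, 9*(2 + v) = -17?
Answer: -126394118778592/9 ≈ -1.4044e+13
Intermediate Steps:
v = -35/9 (v = -2 + (⅑)*(-17) = -2 - 17/9 = -35/9 ≈ -3.8889)
w(T, u) = -89/9 (w(T, u) = -35/9 - 6 = -89/9)
(2874269 + w(-472, -1909))*(-341199 - 4544857) = (2874269 - 89/9)*(-341199 - 4544857) = (25868332/9)*(-4886056) = -126394118778592/9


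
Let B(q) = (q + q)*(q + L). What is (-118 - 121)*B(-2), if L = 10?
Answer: 7648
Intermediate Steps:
B(q) = 2*q*(10 + q) (B(q) = (q + q)*(q + 10) = (2*q)*(10 + q) = 2*q*(10 + q))
(-118 - 121)*B(-2) = (-118 - 121)*(2*(-2)*(10 - 2)) = -478*(-2)*8 = -239*(-32) = 7648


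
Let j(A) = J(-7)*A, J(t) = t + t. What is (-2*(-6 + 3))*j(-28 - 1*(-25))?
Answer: 252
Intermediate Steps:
J(t) = 2*t
j(A) = -14*A (j(A) = (2*(-7))*A = -14*A)
(-2*(-6 + 3))*j(-28 - 1*(-25)) = (-2*(-6 + 3))*(-14*(-28 - 1*(-25))) = (-2*(-3))*(-14*(-28 + 25)) = 6*(-14*(-3)) = 6*42 = 252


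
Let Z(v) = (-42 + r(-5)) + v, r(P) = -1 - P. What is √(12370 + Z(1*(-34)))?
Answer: √12298 ≈ 110.90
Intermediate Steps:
Z(v) = -38 + v (Z(v) = (-42 + (-1 - 1*(-5))) + v = (-42 + (-1 + 5)) + v = (-42 + 4) + v = -38 + v)
√(12370 + Z(1*(-34))) = √(12370 + (-38 + 1*(-34))) = √(12370 + (-38 - 34)) = √(12370 - 72) = √12298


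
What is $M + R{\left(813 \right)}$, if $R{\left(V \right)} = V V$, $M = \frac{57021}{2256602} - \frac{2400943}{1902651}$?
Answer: $\frac{2837882311517900023}{4293526051902} \approx 6.6097 \cdot 10^{5}$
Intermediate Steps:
$M = - \frac{5309481713015}{4293526051902}$ ($M = 57021 \cdot \frac{1}{2256602} - \frac{2400943}{1902651} = \frac{57021}{2256602} - \frac{2400943}{1902651} = - \frac{5309481713015}{4293526051902} \approx -1.2366$)
$R{\left(V \right)} = V^{2}$
$M + R{\left(813 \right)} = - \frac{5309481713015}{4293526051902} + 813^{2} = - \frac{5309481713015}{4293526051902} + 660969 = \frac{2837882311517900023}{4293526051902}$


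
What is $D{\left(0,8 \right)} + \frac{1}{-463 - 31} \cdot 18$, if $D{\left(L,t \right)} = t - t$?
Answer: $- \frac{9}{247} \approx -0.036437$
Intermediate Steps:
$D{\left(L,t \right)} = 0$
$D{\left(0,8 \right)} + \frac{1}{-463 - 31} \cdot 18 = 0 + \frac{1}{-463 - 31} \cdot 18 = 0 + \frac{1}{-494} \cdot 18 = 0 - \frac{9}{247} = - \frac{9}{247}$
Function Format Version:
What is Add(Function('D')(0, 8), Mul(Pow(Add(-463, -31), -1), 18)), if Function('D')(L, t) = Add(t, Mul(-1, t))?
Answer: Rational(-9, 247) ≈ -0.036437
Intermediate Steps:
Function('D')(L, t) = 0
Add(Function('D')(0, 8), Mul(Pow(Add(-463, -31), -1), 18)) = Add(0, Mul(Pow(Add(-463, -31), -1), 18)) = Add(0, Mul(Pow(-494, -1), 18)) = Add(0, Mul(Rational(-1, 494), 18)) = Add(0, Rational(-9, 247)) = Rational(-9, 247)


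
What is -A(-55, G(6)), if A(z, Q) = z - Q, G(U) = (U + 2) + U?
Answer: 69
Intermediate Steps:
G(U) = 2 + 2*U (G(U) = (2 + U) + U = 2 + 2*U)
-A(-55, G(6)) = -(-55 - (2 + 2*6)) = -(-55 - (2 + 12)) = -(-55 - 1*14) = -(-55 - 14) = -1*(-69) = 69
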